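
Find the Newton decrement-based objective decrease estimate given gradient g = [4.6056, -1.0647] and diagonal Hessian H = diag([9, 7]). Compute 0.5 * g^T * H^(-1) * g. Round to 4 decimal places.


Step 1: H is diagonal, so H^(-1) * g = [0.5117, -0.1521].
Step 2: g^T H^(-1) g = sum_i g_i^2 / H_ii
  = (4.6056)^2/9 + (-1.0647)^2/7
  = 2.3568 + 0.1619 = 2.5188
Step 3: Objective decrease = 0.5 * g^T H^(-1) g = 1.2594


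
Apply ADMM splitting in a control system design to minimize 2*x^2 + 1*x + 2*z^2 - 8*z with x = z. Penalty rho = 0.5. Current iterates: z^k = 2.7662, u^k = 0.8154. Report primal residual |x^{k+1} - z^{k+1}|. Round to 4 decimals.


ADMM iteration with rho = 0.5, z^k = 2.7662, u^k = 0.8154
Step 1: x-update.
Minimize 2*x^2 + 1*x + (0.5/2)*(x - 2.7662 + 0.8154)^2
FOC: (2*2 + 0.5)*x = -1 + 0.5*(2.7662 - 0.8154)
x^{k+1} = -0.0055
Step 2: z-update.
Minimize 2*z^2 - 8*z + (0.5/2)*(-0.0055 - z + 0.8154)^2
FOC: (2*2 + 0.5)*z = 8 + 0.5*(-0.0055 + 0.8154)
z^{k+1} = 1.8678
Step 3: u-update.
u^{k+1} = 0.8154 - 0.0055 - 1.8678 = -1.0578
Step 4: Primal residual = |-0.0055 - 1.8678| = 1.8732


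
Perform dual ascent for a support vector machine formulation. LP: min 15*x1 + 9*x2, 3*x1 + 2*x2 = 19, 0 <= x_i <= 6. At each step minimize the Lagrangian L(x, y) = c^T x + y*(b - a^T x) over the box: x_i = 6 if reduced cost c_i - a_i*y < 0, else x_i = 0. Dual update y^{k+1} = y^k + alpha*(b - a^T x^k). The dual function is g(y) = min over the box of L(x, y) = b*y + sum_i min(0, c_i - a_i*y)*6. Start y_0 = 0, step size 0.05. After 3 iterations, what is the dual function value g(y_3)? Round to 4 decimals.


Dual ascent for LP: min 15*x1 + 9*x2, 3*x1 + 2*x2 = 19, 0 <= x_i <= 6
Step 1: y^k = 0.0, reduced costs: (15.0, 9.0)
  x^k = (0.0, 0.0), subgradient = b - a^T x = 19.0
  y^{k+1} = 0.0 + 0.05*19.0 = 0.95
Step 2: y^k = 0.95, reduced costs: (12.15, 7.1)
  x^k = (0.0, 0.0), subgradient = b - a^T x = 19.0
  y^{k+1} = 0.95 + 0.05*19.0 = 1.9
Step 3: y^k = 1.9, reduced costs: (9.3, 5.2)
  x^k = (0.0, 0.0), subgradient = b - a^T x = 19.0
  y^{k+1} = 1.9 + 0.05*19.0 = 2.85
Dual objective at y_3 = 2.85: reduced costs (6.45, 3.3), box minimizer x = (0.0, 0.0)
g(y_3) = b*y + (c1 - a1*y)*x1 + (c2 - a2*y)*x2 = 19*2.85 + 6.45*0.0 + 3.3*0.0 = 54.15 + 0.0 + 0.0 = 54.15


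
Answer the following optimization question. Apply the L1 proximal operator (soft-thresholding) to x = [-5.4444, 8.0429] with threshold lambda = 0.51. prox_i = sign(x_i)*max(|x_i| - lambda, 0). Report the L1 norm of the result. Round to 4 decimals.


Soft-thresholding with lambda = 0.51:
prox(-5.4444) = sign(-5.4444)*max(|-5.4444| - 0.51, 0) = -4.9344
prox(8.0429) = sign(8.0429)*max(|8.0429| - 0.51, 0) = 7.5329
prox(x) = [-4.9344, 7.5329]
||prox(x)||_1 = 4.9344 + 7.5329 = 12.4673


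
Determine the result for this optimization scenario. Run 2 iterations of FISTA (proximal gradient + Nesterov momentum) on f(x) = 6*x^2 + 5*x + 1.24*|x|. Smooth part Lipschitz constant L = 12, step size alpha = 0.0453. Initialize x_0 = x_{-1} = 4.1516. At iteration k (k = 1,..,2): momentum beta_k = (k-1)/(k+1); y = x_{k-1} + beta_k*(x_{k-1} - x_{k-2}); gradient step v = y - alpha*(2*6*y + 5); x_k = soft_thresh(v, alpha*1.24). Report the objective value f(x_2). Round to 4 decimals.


FISTA on f(x) = 6*x^2 + 5*x + 1.24*|x|
L = 12, alpha = 0.0453
Iteration 1: beta = 0.0, y = 4.1516 + 0.0*(4.1516 - 4.1516) = 4.1516
  grad(y) = 54.8192, v = y - alpha*grad = 1.6683
  prox(v) = soft_thresh(1.6683, 0.0562) = 1.6121
Iteration 2: beta = 0.3333, y = 1.6121 + 0.3333*(1.6121 - 4.1516) = 0.7656
  grad(y) = 14.1875, v = y - alpha*grad = 0.1229
  prox(v) = soft_thresh(0.1229, 0.0562) = 0.0668
f(x_2) = 6*0.0668^2 + 5*0.0668 + 1.24*|0.0668| = 0.4433


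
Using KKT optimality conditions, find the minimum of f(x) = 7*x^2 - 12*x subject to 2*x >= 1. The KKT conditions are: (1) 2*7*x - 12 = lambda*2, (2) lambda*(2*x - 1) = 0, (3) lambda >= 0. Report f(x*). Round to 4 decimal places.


Step 1: Try lambda = 0 (constraint inactive).
Stationarity: 2*7*x - 12 = 0
x* = 12/(2*7) = 6/7 = 0.8571 (rounded; the exact value 6/7 is used below)
Check constraint: 2*0.8571 = 1.7142 >= 1 -- satisfied.
Step 2: Compute optimal value.
f(x*) = 7*(6/7)^2 - 12*(6/7) = -5.1429


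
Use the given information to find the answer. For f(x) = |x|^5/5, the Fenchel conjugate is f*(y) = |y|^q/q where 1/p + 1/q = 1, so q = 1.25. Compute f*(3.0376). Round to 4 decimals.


The conjugate exponent q satisfies 1/p + 1/q = 1.
p = 5, so q = 5/(5 - 1) = 1.25
|y|^q = 3.0376^1.25 = 4.0102
f*(3.0376) = 4.0102 / 1.25 = 3.2081


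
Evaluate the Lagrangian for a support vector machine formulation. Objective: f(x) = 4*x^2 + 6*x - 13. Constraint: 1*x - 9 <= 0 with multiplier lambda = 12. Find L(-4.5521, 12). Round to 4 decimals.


Step 1: Evaluate f(x).
f(-4.5521) = 4*(-4.5521)^2 + 6*(-4.5521) - 13 = 42.5739
Step 2: Evaluate g(x).
g(-4.5521) = 1*-4.5521 - 9 = -13.5521
Step 3: Compute Lagrangian.
L = 42.5739 + 12*-13.5521 = -120.0513


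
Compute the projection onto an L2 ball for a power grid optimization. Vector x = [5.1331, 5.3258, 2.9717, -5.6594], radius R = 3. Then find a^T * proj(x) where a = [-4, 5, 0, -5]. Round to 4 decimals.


Step 1: Compute ||x|| (intermediates to 6 decimals).
||x|| = sqrt(5.1331^2 + 5.3258^2 + 2.9717^2 + (-5.6594)^2) = 9.776128
Step 2: Project.
Since ||x|| > R, scale = R/||x|| = 3/9.776128 = 0.30687, proj(x) = scale * x
proj(x) = [1.575194, 1.634328, 0.911926, -1.7367]
Step 3: Dot product.
a^T * proj(x) = -4*1.575194 + 5*1.634328 + 0*0.911926 - 5*(-1.7367) = 10.5544


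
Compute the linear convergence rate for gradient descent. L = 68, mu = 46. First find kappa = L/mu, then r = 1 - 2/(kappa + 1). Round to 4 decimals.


Step 1: Compute the condition number.
kappa = L/mu = 68/46 = 1.4783
Step 2: Compute the convergence rate.
r = 1 - 2/(kappa + 1) = 1 - 2*mu/(L + mu) = (L - mu)/(L + mu) = 22/114 = 0.193


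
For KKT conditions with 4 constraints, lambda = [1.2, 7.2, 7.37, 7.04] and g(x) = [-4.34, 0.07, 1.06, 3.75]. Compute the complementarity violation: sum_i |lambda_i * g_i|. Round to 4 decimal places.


KKT complementary slackness check:
lambda_1 * g_1 = 1.2 * -4.34 = -5.208
lambda_2 * g_2 = 7.2 * 0.07 = 0.504
lambda_3 * g_3 = 7.37 * 1.06 = 7.8122
lambda_4 * g_4 = 7.04 * 3.75 = 26.4
Total violation = 5.208 + 0.504 + 7.8122 + 26.4 = 39.9242


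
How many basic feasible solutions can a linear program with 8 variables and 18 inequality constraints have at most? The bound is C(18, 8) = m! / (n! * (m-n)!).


Each vertex corresponds to some choice of n active constraints out of m, so the number of vertices is at most C(m, n) = m! / (n!(m-n)!).
m = 18, n = 8
Numerator: 18 * 17 * 16 * 15 * 14 * 13 * 12 * 11
Denominator: 8! = 40320
C(18, 8) = 43758


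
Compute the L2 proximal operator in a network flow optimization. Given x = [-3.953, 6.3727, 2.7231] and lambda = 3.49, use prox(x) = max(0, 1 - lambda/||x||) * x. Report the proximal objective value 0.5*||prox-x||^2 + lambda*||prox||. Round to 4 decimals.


Step 1: Compute ||x||.
||x|| = 7.9783
Step 2: Compute scaling factor.
scale = max(0, 1 - 3.49/7.9783) = 0.5626
Step 3: prox(x) = [-2.2238, 3.585, 1.5319]
||prox(x)|| = 4.4883
Step 4: Proximal objective.
0.5*||prox-x||^2 = 6.0901
lambda*||prox|| = 15.6642
Total = 21.7541


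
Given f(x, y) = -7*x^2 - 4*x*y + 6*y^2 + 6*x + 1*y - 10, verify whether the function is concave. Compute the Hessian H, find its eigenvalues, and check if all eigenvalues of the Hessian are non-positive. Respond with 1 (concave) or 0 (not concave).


The Hessian of f(x,y) = -7*x^2 - 4*x*y + 6*y^2 + 6*x + 1*y - 10 is:
H = [[-14, -4], [-4, 12]]
Trace = -14 + 12 = -2
Determinant = -14*12 - (-4)^2 = -184
Discriminant = (-2)^2 - 4*-184 = 740.0
Eigenvalues: lambda_1 = -14.6015, lambda_2 = 12.6015
The function is not concave.

0


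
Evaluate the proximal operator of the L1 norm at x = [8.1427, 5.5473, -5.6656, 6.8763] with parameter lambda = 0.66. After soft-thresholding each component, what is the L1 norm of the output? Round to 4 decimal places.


Soft-thresholding with lambda = 0.66:
prox(8.1427) = sign(8.1427)*max(|8.1427| - 0.66, 0) = 7.4827
prox(5.5473) = sign(5.5473)*max(|5.5473| - 0.66, 0) = 4.8873
prox(-5.6656) = sign(-5.6656)*max(|-5.6656| - 0.66, 0) = -5.0056
prox(6.8763) = sign(6.8763)*max(|6.8763| - 0.66, 0) = 6.2163
prox(x) = [7.4827, 4.8873, -5.0056, 6.2163]
||prox(x)||_1 = 7.4827 + 4.8873 + 5.0056 + 6.2163 = 23.5919


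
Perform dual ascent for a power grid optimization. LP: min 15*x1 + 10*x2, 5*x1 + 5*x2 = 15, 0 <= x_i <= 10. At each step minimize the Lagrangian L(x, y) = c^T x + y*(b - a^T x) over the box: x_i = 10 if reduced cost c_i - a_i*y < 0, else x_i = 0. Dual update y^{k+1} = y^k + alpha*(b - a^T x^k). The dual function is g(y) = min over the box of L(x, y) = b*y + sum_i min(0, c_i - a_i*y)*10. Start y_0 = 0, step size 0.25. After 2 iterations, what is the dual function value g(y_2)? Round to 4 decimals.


Dual ascent for LP: min 15*x1 + 10*x2, 5*x1 + 5*x2 = 15, 0 <= x_i <= 10
Step 1: y^k = 0.0, reduced costs: (15.0, 10.0)
  x^k = (0.0, 0.0), subgradient = b - a^T x = 15.0
  y^{k+1} = 0.0 + 0.25*15.0 = 3.75
Step 2: y^k = 3.75, reduced costs: (-3.75, -8.75)
  x^k = (10.0, 10.0), subgradient = b - a^T x = -85.0
  y^{k+1} = 3.75 + 0.25*-85.0 = -17.5
Dual objective at y_2 = -17.5: reduced costs (102.5, 97.5), box minimizer x = (0.0, 0.0)
g(y_2) = b*y + (c1 - a1*y)*x1 + (c2 - a2*y)*x2 = 15*(-17.5) + 102.5*0.0 + 97.5*0.0 = -262.5 + 0.0 + 0.0 = -262.5


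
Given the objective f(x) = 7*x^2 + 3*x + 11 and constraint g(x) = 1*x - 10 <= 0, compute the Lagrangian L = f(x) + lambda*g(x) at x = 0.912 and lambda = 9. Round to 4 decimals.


Step 1: Evaluate f(x).
f(0.912) = 7*0.912^2 + 3*0.912 + 11 = 19.5582
Step 2: Evaluate g(x).
g(0.912) = 1*0.912 - 10 = -9.088
Step 3: Compute Lagrangian.
L = 19.5582 + 9*-9.088 = -62.2338


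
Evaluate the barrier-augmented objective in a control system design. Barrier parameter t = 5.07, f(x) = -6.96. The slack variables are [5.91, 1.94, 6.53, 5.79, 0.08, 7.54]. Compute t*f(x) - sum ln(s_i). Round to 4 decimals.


Step 1: Compute log-barrier.
ln values: [1.7766, 0.6627, 1.8764, 1.7561, -2.5257, 2.0202]
phi = -(1.7766 + 0.6627 + 1.8764 + 1.7561 - 2.5257 + 2.0202) = -5.5664
Step 2: Compute augmented objective.
t*f(x) = 5.07*-6.96 = -35.2872
Total = -35.2872 - 5.5664 = -40.8536


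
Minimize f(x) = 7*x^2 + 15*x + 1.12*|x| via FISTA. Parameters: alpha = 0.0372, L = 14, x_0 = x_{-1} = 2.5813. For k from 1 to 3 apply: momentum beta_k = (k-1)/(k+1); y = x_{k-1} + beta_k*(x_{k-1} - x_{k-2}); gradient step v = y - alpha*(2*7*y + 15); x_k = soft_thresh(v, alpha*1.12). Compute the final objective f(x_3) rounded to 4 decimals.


FISTA on f(x) = 7*x^2 + 15*x + 1.12*|x|
L = 14, alpha = 0.0372
Iteration 1: beta = 0.0, y = 2.5813 + 0.0*(2.5813 - 2.5813) = 2.5813
  grad(y) = 51.1382, v = y - alpha*grad = 0.679
  prox(v) = soft_thresh(0.679, 0.0417) = 0.6373
Iteration 2: beta = 0.3333, y = 0.6373 + 0.3333*(0.6373 - 2.5813) = -0.0107
  grad(y) = 14.8501, v = y - alpha*grad = -0.5631
  prox(v) = soft_thresh(-0.5631, 0.0417) = -0.5215
Iteration 3: beta = 0.5, y = -0.5215 + 0.5*(-0.5215 - 0.6373) = -1.1008
  grad(y) = -0.4119, v = y - alpha*grad = -1.0855
  prox(v) = soft_thresh(-1.0855, 0.0417) = -1.0439
f(x_3) = 7*(-1.0439)^2 + 15*(-1.0439) + 1.12*|-1.0439| = -6.8613


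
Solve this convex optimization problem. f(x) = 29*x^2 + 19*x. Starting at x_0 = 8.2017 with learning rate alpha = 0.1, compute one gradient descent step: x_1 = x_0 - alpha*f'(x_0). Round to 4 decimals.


We compute the gradient at x_0 and apply the update.
f'(x) = 58*x + 19
f'(8.2017) = 58*8.2017 + 19 = 494.6986
x_1 = 8.2017 - 0.1*494.6986 = -41.2682


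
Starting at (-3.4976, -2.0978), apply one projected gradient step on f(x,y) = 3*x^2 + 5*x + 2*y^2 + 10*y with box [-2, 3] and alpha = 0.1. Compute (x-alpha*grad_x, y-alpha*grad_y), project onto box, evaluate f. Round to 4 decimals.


Step 1: Compute gradient at (-3.4976, -2.0978).
grad_x = 2*3*-3.4976 + 5 = -15.9856
grad_y = 2*2*-2.0978 + 10 = 1.6088
Step 2: Gradient step.
x_raw = -3.4976 - 0.1*-15.9856 = -1.899
y_raw = -2.0978 - 0.1*1.6088 = -2.2587
Step 3: Project onto [-2, 3].
x_proj = clip(-1.899) = -1.899
y_proj = clip(-2.2587) = -2.0
Step 4: Evaluate f.
f(-1.899, -2.0) = -10.6761


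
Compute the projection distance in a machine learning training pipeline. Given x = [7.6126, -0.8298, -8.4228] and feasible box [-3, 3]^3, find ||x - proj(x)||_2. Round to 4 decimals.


Project each component onto [-3, 3].
clip(7.6126) = 3.0, clip(-0.8298) = -0.8298, clip(-8.4228) = -3.0
Projection = [3.0, -0.8298, -3.0]
Squared diffs: [21.2761, 0.0, 29.4068]
Distance = sqrt(50.6829) = 7.1192


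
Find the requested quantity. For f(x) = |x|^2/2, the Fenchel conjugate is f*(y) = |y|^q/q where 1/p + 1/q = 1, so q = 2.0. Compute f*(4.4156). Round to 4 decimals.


The conjugate exponent q satisfies 1/p + 1/q = 1.
p = 2, so q = 2/(2 - 1) = 2.0
|y|^q = 4.4156^2.0 = 19.4975
f*(4.4156) = 19.4975 / 2.0 = 9.7488


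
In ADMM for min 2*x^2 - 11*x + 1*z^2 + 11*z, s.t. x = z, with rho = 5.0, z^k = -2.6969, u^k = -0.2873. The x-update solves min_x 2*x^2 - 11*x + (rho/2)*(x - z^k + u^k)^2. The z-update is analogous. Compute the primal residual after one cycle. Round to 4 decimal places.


ADMM iteration with rho = 5.0, z^k = -2.6969, u^k = -0.2873
Step 1: x-update.
Minimize 2*x^2 - 11*x + (5.0/2)*(x + 2.6969 - 0.2873)^2
FOC: (2*2 + 5.0)*x = 11 + 5.0*(-2.6969 + 0.2873)
x^{k+1} = -0.1164
Step 2: z-update.
Minimize 1*z^2 + 11*z + (5.0/2)*(-0.1164 - z - 0.2873)^2
FOC: (2*1 + 5.0)*z = -11 + 5.0*(-0.1164 - 0.2873)
z^{k+1} = -1.8598
Step 3: u-update.
u^{k+1} = -0.2873 - 0.1164 + 1.8598 = 1.4561
Step 4: Primal residual = |-0.1164 + 1.8598| = 1.7434


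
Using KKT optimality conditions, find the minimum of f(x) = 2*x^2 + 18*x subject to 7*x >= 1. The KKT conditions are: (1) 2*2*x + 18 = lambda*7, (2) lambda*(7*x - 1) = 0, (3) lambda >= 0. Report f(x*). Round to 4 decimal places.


Step 1: Try lambda = 0 (constraint inactive).
x_unc = -18/(2*2) = -4.5
Check: 7*-4.5 = -31.5 < 1 -- violated!
Step 2: Constraint must be active: 7*x = 1
x* = 1/7 = 0.1429 (rounded; the exact value 1/7 is used below)
lambda = (2*2*(1/7) + 18)/7 = 2.6531
Step 3: Compute optimal value.
f(x*) = 2*(1/7)^2 + 18*(1/7) = 2.6122


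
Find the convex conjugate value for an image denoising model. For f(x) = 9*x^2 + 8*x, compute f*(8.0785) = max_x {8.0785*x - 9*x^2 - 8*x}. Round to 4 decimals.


f*(y) = sup_x {y*x - a*x^2 - b*x} = sup_x {(y-b)*x - a*x^2}
FOC: (y - b) - 2a*x = 0 => x* = (y - b)/(2a)
x* = (8.0785 - 8)/(2*9) = 0.0044
f*(8.0785) = (y-b)^2/(4a) = (8.0785 - 8)^2/(4*9)
= 0.0062/36 = 0.0002


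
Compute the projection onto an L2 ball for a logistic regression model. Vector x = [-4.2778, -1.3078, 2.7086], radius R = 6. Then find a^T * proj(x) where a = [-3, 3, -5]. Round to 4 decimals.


Step 1: Compute ||x|| (intermediates to 6 decimals).
||x|| = sqrt((-4.2778)^2 + (-1.3078)^2 + 2.7086^2) = 5.229381
Step 2: Project.
Since ||x|| <= R, proj = x (no scaling needed).
proj(x) = [-4.2778, -1.3078, 2.7086]
Step 3: Dot product.
a^T * proj(x) = -3*(-4.2778) + 3*(-1.3078) - 5*2.7086 = -4.633


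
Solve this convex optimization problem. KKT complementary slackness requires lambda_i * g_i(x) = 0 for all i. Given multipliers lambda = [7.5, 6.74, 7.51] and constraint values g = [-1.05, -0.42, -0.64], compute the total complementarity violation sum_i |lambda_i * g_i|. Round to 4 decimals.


KKT complementary slackness check:
lambda_1 * g_1 = 7.5 * -1.05 = -7.875
lambda_2 * g_2 = 6.74 * -0.42 = -2.8308
lambda_3 * g_3 = 7.51 * -0.64 = -4.8064
Total violation = 7.875 + 2.8308 + 4.8064 = 15.5122


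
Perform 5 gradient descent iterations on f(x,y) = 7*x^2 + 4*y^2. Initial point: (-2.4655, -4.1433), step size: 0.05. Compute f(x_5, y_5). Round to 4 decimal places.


Gradient descent on f(x,y) = 7*x^2 + 4*y^2.
Starting point: (-2.4655, -4.1433), alpha = 0.05
Step 1: grad_x = 2*7*-2.4655 = -34.517, grad_y = 2*4*-4.1433 = -33.1464
  x_1 = -2.4655 - 0.05*-34.517 = -0.7397
  y_1 = -4.1433 - 0.05*-33.1464 = -2.486
Step 2: grad_x = 2*7*-0.7397 = -10.3551, grad_y = 2*4*-2.486 = -19.8878
  x_2 = -0.7397 - 0.05*-10.3551 = -0.2219
  y_2 = -2.486 - 0.05*-19.8878 = -1.4916
Step 3: grad_x = 2*7*-0.2219 = -3.1065, grad_y = 2*4*-1.4916 = -11.9327
  x_3 = -0.2219 - 0.05*-3.1065 = -0.0666
  y_3 = -1.4916 - 0.05*-11.9327 = -0.895
Step 4: grad_x = 2*7*-0.0666 = -0.932, grad_y = 2*4*-0.895 = -7.1596
  x_4 = -0.0666 - 0.05*-0.932 = -0.02
  y_4 = -0.895 - 0.05*-7.1596 = -0.537
Step 5: grad_x = 2*7*-0.02 = -0.2796, grad_y = 2*4*-0.537 = -4.2958
  x_5 = -0.02 - 0.05*-0.2796 = -0.006
  y_5 = -0.537 - 0.05*-4.2958 = -0.3222
f(-0.006, -0.3222) = 7*(-0.006)^2 + 4*(-0.3222)^2 = 0.4155


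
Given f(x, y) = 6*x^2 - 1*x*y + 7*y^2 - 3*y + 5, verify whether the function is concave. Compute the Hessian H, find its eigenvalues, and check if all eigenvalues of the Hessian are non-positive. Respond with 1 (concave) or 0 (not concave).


The Hessian of f(x,y) = 6*x^2 - 1*x*y + 7*y^2 - 3*y + 5 is:
H = [[12, -1], [-1, 14]]
Trace = 12 + 14 = 26
Determinant = 12*14 - (-1)^2 = 167
Discriminant = (26)^2 - 4*167 = 8.0
Eigenvalues: lambda_1 = 11.5858, lambda_2 = 14.4142
The function is not concave.

0


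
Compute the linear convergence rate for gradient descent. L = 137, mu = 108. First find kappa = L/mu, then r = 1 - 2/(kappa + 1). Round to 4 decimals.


Step 1: Compute the condition number.
kappa = L/mu = 137/108 = 1.2685
Step 2: Compute the convergence rate.
r = 1 - 2/(kappa + 1) = 1 - 2*mu/(L + mu) = (L - mu)/(L + mu) = 29/245 = 0.1184


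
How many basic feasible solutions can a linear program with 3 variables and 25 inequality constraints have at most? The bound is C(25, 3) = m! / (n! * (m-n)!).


Each vertex corresponds to some choice of n active constraints out of m, so the number of vertices is at most C(m, n) = m! / (n!(m-n)!).
m = 25, n = 3
Numerator: 25 * 24 * 23
Denominator: 3! = 6
C(25, 3) = 2300


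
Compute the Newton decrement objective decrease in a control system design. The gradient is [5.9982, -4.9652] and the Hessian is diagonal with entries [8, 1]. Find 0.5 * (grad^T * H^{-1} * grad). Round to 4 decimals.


Step 1: H is diagonal, so H^(-1) * g = [0.7498, -4.9652].
Step 2: g^T H^(-1) g = sum_i g_i^2 / H_ii
  = (5.9982)^2/8 + (-4.9652)^2/1
  = 4.4973 + 24.6532 = 29.1505
Step 3: Objective decrease = 0.5 * g^T H^(-1) g = 14.5753


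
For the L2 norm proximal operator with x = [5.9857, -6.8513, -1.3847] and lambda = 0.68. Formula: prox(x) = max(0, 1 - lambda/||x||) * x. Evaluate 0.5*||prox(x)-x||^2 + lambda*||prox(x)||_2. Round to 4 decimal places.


Step 1: Compute ||x||.
||x|| = 9.2025
Step 2: Compute scaling factor.
scale = max(0, 1 - 0.68/9.2025) = 0.9261
Step 3: prox(x) = [5.5434, -6.345, -1.2824]
||prox(x)|| = 8.5225
Step 4: Proximal objective.
0.5*||prox-x||^2 = 0.2312
lambda*||prox|| = 5.7953
Total = 6.0265


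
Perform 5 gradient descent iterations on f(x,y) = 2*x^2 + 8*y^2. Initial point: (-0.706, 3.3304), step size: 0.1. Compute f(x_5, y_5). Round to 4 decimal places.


Gradient descent on f(x,y) = 2*x^2 + 8*y^2.
Starting point: (-0.706, 3.3304), alpha = 0.1
Step 1: grad_x = 2*2*-0.706 = -2.824, grad_y = 2*8*3.3304 = 53.2864
  x_1 = -0.706 - 0.1*-2.824 = -0.4236
  y_1 = 3.3304 - 0.1*53.2864 = -1.9982
Step 2: grad_x = 2*2*-0.4236 = -1.6944, grad_y = 2*8*-1.9982 = -31.9718
  x_2 = -0.4236 - 0.1*-1.6944 = -0.2542
  y_2 = -1.9982 - 0.1*-31.9718 = 1.1989
Step 3: grad_x = 2*2*-0.2542 = -1.0166, grad_y = 2*8*1.1989 = 19.1831
  x_3 = -0.2542 - 0.1*-1.0166 = -0.1525
  y_3 = 1.1989 - 0.1*19.1831 = -0.7194
Step 4: grad_x = 2*2*-0.1525 = -0.61, grad_y = 2*8*-0.7194 = -11.5099
  x_4 = -0.1525 - 0.1*-0.61 = -0.0915
  y_4 = -0.7194 - 0.1*-11.5099 = 0.4316
Step 5: grad_x = 2*2*-0.0915 = -0.366, grad_y = 2*8*0.4316 = 6.9059
  x_5 = -0.0915 - 0.1*-0.366 = -0.0549
  y_5 = 0.4316 - 0.1*6.9059 = -0.259
f(-0.0549, -0.259) = 2*(-0.0549)^2 + 8*(-0.259)^2 = 0.5426


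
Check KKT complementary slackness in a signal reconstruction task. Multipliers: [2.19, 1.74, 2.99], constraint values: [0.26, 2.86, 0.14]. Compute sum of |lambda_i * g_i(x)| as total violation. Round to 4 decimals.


KKT complementary slackness check:
lambda_1 * g_1 = 2.19 * 0.26 = 0.5694
lambda_2 * g_2 = 1.74 * 2.86 = 4.9764
lambda_3 * g_3 = 2.99 * 0.14 = 0.4186
Total violation = 0.5694 + 4.9764 + 0.4186 = 5.9644


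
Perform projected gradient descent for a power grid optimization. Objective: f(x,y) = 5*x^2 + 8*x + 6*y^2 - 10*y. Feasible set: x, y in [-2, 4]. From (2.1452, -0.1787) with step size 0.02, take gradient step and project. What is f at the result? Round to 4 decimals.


Step 1: Compute gradient at (2.1452, -0.1787).
grad_x = 2*5*2.1452 + 8 = 29.452
grad_y = 2*6*-0.1787 - 10 = -12.1444
Step 2: Gradient step.
x_raw = 2.1452 - 0.02*29.452 = 1.5562
y_raw = -0.1787 - 0.02*-12.1444 = 0.0642
Step 3: Project onto [-2, 4].
x_proj = clip(1.5562) = 1.5562
y_proj = clip(0.0642) = 0.0642
Step 4: Evaluate f.
f(1.5562, 0.0642) = 23.9403


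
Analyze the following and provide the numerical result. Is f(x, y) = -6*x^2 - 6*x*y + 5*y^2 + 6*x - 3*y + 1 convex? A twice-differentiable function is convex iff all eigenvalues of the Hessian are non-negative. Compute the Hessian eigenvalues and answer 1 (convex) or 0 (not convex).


The Hessian of f(x,y) = -6*x^2 - 6*x*y + 5*y^2 + 6*x - 3*y + 1 is:
H = [[-12, -6], [-6, 10]]
Trace = -12 + 10 = -2
Determinant = -12*10 - (-6)^2 = -156
Discriminant = (-2)^2 - 4*-156 = 628.0
Eigenvalues: lambda_1 = -13.53, lambda_2 = 11.53
The function is not convex.

0


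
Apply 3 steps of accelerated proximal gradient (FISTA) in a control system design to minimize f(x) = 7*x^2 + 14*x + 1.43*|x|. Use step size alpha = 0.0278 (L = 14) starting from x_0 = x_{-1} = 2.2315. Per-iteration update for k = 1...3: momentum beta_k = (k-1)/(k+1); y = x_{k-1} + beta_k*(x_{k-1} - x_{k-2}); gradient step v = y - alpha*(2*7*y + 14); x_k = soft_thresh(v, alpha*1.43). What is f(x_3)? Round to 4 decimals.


FISTA on f(x) = 7*x^2 + 14*x + 1.43*|x|
L = 14, alpha = 0.0278
Iteration 1: beta = 0.0, y = 2.2315 + 0.0*(2.2315 - 2.2315) = 2.2315
  grad(y) = 45.241, v = y - alpha*grad = 0.9738
  prox(v) = soft_thresh(0.9738, 0.0398) = 0.934
Iteration 2: beta = 0.3333, y = 0.934 + 0.3333*(0.934 - 2.2315) = 0.5016
  grad(y) = 21.0219, v = y - alpha*grad = -0.0828
  prox(v) = soft_thresh(-0.0828, 0.0398) = -0.0431
Iteration 3: beta = 0.5, y = -0.0431 + 0.5*(-0.0431 - 0.934) = -0.5317
  grad(y) = 6.5567, v = y - alpha*grad = -0.7139
  prox(v) = soft_thresh(-0.7139, 0.0398) = -0.6742
f(x_3) = 7*(-0.6742)^2 + 14*(-0.6742) + 1.43*|-0.6742| = -5.2928


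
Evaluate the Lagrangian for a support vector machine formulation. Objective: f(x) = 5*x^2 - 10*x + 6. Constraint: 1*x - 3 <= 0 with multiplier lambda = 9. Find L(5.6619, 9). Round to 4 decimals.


Step 1: Evaluate f(x).
f(5.6619) = 5*5.6619^2 - 10*5.6619 + 6 = 109.6666
Step 2: Evaluate g(x).
g(5.6619) = 1*5.6619 - 3 = 2.6619
Step 3: Compute Lagrangian.
L = 109.6666 + 9*2.6619 = 133.6237


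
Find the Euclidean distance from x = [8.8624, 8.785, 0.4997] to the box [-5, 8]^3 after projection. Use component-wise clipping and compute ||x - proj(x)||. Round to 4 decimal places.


Project each component onto [-5, 8].
clip(8.8624) = 8.0, clip(8.785) = 8.0, clip(0.4997) = 0.4997
Projection = [8.0, 8.0, 0.4997]
Squared diffs: [0.7437, 0.6162, 0.0]
Distance = sqrt(1.3599) = 1.1662


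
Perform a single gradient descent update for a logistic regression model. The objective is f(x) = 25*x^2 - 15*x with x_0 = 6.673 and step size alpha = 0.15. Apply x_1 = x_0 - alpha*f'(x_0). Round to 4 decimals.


We compute the gradient at x_0 and apply the update.
f'(x) = 50*x - 15
f'(6.673) = 50*6.673 - 15 = 318.65
x_1 = 6.673 - 0.15*318.65 = -41.1245


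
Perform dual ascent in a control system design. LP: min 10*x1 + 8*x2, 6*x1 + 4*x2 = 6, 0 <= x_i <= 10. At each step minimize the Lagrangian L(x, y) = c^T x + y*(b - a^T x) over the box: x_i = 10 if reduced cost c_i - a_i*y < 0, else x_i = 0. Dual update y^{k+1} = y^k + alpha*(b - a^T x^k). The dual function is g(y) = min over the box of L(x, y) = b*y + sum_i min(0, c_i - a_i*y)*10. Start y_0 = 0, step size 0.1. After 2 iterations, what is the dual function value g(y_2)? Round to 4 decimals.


Dual ascent for LP: min 10*x1 + 8*x2, 6*x1 + 4*x2 = 6, 0 <= x_i <= 10
Step 1: y^k = 0.0, reduced costs: (10.0, 8.0)
  x^k = (0.0, 0.0), subgradient = b - a^T x = 6.0
  y^{k+1} = 0.0 + 0.1*6.0 = 0.6
Step 2: y^k = 0.6, reduced costs: (6.4, 5.6)
  x^k = (0.0, 0.0), subgradient = b - a^T x = 6.0
  y^{k+1} = 0.6 + 0.1*6.0 = 1.2
Dual objective at y_2 = 1.2: reduced costs (2.8, 3.2), box minimizer x = (0.0, 0.0)
g(y_2) = b*y + (c1 - a1*y)*x1 + (c2 - a2*y)*x2 = 6*1.2 + 2.8*0.0 + 3.2*0.0 = 7.2 + 0.0 + 0.0 = 7.2


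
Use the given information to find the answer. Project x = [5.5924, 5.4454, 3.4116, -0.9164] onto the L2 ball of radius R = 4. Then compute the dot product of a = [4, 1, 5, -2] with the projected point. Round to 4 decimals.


Step 1: Compute ||x|| (intermediates to 6 decimals).
||x|| = sqrt(5.5924^2 + 5.4454^2 + 3.4116^2 + (-0.9164)^2) = 8.567737
Step 2: Project.
Since ||x|| > R, scale = R/||x|| = 4/8.567737 = 0.466868, proj(x) = scale * x
proj(x) = [2.610913, 2.542283, 1.592767, -0.427838]
Step 3: Dot product.
a^T * proj(x) = 4*2.610913 + 1*2.542283 + 5*1.592767 - 2*(-0.427838) = 21.8054


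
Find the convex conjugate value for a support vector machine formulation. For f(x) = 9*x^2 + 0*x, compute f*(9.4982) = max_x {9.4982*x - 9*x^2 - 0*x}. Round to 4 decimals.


f*(y) = sup_x {y*x - a*x^2 - b*x} = sup_x {(y-b)*x - a*x^2}
FOC: (y - b) - 2a*x = 0 => x* = (y - b)/(2a)
x* = (9.4982 - 0)/(2*9) = 0.5277
f*(9.4982) = (y-b)^2/(4a) = (9.4982 - 0)^2/(4*9)
= 90.2158/36 = 2.506


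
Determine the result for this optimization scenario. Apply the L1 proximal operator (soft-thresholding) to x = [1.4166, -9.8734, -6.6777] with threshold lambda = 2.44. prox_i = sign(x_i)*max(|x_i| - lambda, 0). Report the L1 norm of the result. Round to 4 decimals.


Soft-thresholding with lambda = 2.44:
prox(1.4166) = sign(1.4166)*max(|1.4166| - 2.44, 0) = 0.0
prox(-9.8734) = sign(-9.8734)*max(|-9.8734| - 2.44, 0) = -7.4334
prox(-6.6777) = sign(-6.6777)*max(|-6.6777| - 2.44, 0) = -4.2377
prox(x) = [0.0, -7.4334, -4.2377]
||prox(x)||_1 = 0.0 + 7.4334 + 4.2377 = 11.6711


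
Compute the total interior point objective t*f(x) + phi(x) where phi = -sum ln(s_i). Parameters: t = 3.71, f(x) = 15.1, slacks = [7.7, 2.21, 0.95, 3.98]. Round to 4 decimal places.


Step 1: Compute log-barrier.
ln values: [2.0412, 0.793, -0.0513, 1.3813]
phi = -(2.0412 + 0.793 - 0.0513 + 1.3813) = -4.1642
Step 2: Compute augmented objective.
t*f(x) = 3.71*15.1 = 56.021
Total = 56.021 - 4.1642 = 51.8568


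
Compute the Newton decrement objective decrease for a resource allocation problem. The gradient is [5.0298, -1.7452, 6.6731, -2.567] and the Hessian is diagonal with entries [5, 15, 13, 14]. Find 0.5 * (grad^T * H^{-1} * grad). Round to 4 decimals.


Step 1: H is diagonal, so H^(-1) * g = [1.006, -0.1163, 0.5133, -0.1834].
Step 2: g^T H^(-1) g = sum_i g_i^2 / H_ii
  = (5.0298)^2/5 + (-1.7452)^2/15 + (6.6731)^2/13 + (-2.567)^2/14
  = 5.0598 + 0.203 + 3.4254 + 0.4707 = 9.1589
Step 3: Objective decrease = 0.5 * g^T H^(-1) g = 4.5795


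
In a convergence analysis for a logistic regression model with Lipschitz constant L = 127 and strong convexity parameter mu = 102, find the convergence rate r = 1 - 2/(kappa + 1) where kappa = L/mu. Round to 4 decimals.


Step 1: Compute the condition number.
kappa = L/mu = 127/102 = 1.2451
Step 2: Compute the convergence rate.
r = 1 - 2/(kappa + 1) = 1 - 2*mu/(L + mu) = (L - mu)/(L + mu) = 25/229 = 0.1092


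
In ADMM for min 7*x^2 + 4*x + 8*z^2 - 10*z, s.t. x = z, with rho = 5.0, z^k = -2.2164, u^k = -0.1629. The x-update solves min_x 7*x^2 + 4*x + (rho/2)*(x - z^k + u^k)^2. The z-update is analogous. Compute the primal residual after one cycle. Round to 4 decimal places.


ADMM iteration with rho = 5.0, z^k = -2.2164, u^k = -0.1629
Step 1: x-update.
Minimize 7*x^2 + 4*x + (5.0/2)*(x + 2.2164 - 0.1629)^2
FOC: (2*7 + 5.0)*x = -4 + 5.0*(-2.2164 + 0.1629)
x^{k+1} = -0.7509
Step 2: z-update.
Minimize 8*z^2 - 10*z + (5.0/2)*(-0.7509 - z - 0.1629)^2
FOC: (2*8 + 5.0)*z = 10 + 5.0*(-0.7509 - 0.1629)
z^{k+1} = 0.2586
Step 3: u-update.
u^{k+1} = -0.1629 - 0.7509 - 0.2586 = -1.1724
Step 4: Primal residual = |-0.7509 - 0.2586| = 1.0095


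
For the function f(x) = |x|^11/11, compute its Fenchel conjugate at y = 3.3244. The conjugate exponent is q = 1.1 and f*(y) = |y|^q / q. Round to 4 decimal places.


The conjugate exponent q satisfies 1/p + 1/q = 1.
p = 11, so q = 11/(11 - 1) = 1.1
|y|^q = 3.3244^1.1 = 3.7487
f*(3.3244) = 3.7487 / 1.1 = 3.4079


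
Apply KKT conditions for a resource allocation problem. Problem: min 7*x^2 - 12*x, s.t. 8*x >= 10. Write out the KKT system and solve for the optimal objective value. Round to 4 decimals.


Step 1: Try lambda = 0 (constraint inactive).
x_unc = 12/(2*7) = 0.8571
Check: 8*0.8571 = 6.8568 < 10 -- violated!
Step 2: Constraint must be active: 8*x = 10
x* = 10/8 = 1.25
lambda = (2*7*1.25 - 12)/8 = 0.6875
Step 3: Compute optimal value.
f(x*) = 7*1.25^2 - 12*1.25 = -4.0625


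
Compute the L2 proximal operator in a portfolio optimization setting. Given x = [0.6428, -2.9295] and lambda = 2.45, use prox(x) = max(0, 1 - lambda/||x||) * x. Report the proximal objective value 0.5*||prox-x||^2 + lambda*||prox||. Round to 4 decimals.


Step 1: Compute ||x||.
||x|| = 2.9992
Step 2: Compute scaling factor.
scale = max(0, 1 - 2.45/2.9992) = 0.1831
Step 3: prox(x) = [0.1177, -0.5364]
||prox(x)|| = 0.5492
Step 4: Proximal objective.
0.5*||prox-x||^2 = 3.0013
lambda*||prox|| = 1.3455
Total = 4.3468


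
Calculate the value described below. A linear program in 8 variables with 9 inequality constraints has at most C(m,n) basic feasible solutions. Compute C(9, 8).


Each vertex corresponds to some choice of n active constraints out of m, so the number of vertices is at most C(m, n) = m! / (n!(m-n)!).
m = 9, n = 8
Numerator: 9 * 8 * 7 * 6 * 5 * 4 * 3 * 2
Denominator: 8! = 40320
C(9, 8) = 9


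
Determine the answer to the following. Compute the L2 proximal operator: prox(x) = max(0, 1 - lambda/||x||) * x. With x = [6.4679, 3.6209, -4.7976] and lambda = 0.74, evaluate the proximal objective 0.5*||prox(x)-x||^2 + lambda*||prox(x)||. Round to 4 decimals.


Step 1: Compute ||x||.
||x|| = 8.8296
Step 2: Compute scaling factor.
scale = max(0, 1 - 0.74/8.8296) = 0.9162
Step 3: prox(x) = [5.9258, 3.3174, -4.3955]
||prox(x)|| = 8.0896
Step 4: Proximal objective.
0.5*||prox-x||^2 = 0.2738
lambda*||prox|| = 5.9863
Total = 6.2601


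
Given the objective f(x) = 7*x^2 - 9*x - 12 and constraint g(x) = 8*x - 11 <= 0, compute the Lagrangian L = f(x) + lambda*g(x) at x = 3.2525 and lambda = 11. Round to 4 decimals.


Step 1: Evaluate f(x).
f(3.2525) = 7*3.2525^2 - 9*3.2525 - 12 = 32.7788
Step 2: Evaluate g(x).
g(3.2525) = 8*3.2525 - 11 = 15.02
Step 3: Compute Lagrangian.
L = 32.7788 + 11*15.02 = 197.9988


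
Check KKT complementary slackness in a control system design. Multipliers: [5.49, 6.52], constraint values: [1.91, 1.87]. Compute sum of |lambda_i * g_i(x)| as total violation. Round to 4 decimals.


KKT complementary slackness check:
lambda_1 * g_1 = 5.49 * 1.91 = 10.4859
lambda_2 * g_2 = 6.52 * 1.87 = 12.1924
Total violation = 10.4859 + 12.1924 = 22.6783


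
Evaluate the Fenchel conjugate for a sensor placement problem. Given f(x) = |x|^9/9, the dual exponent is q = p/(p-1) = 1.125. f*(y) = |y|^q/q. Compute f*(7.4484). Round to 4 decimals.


The conjugate exponent q satisfies 1/p + 1/q = 1.
p = 9, so q = 9/(9 - 1) = 1.125
|y|^q = 7.4484^1.125 = 9.5735
f*(7.4484) = 9.5735 / 1.125 = 8.5098


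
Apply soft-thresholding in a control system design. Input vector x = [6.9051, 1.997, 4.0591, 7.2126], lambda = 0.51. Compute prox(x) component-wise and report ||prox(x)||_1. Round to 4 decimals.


Soft-thresholding with lambda = 0.51:
prox(6.9051) = sign(6.9051)*max(|6.9051| - 0.51, 0) = 6.3951
prox(1.997) = sign(1.997)*max(|1.997| - 0.51, 0) = 1.487
prox(4.0591) = sign(4.0591)*max(|4.0591| - 0.51, 0) = 3.5491
prox(7.2126) = sign(7.2126)*max(|7.2126| - 0.51, 0) = 6.7026
prox(x) = [6.3951, 1.487, 3.5491, 6.7026]
||prox(x)||_1 = 6.3951 + 1.487 + 3.5491 + 6.7026 = 18.1338


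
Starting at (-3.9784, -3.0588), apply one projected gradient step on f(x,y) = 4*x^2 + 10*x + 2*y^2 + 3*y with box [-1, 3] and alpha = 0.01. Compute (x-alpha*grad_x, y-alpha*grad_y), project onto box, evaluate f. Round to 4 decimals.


Step 1: Compute gradient at (-3.9784, -3.0588).
grad_x = 2*4*-3.9784 + 10 = -21.8272
grad_y = 2*2*-3.0588 + 3 = -9.2352
Step 2: Gradient step.
x_raw = -3.9784 - 0.01*-21.8272 = -3.7601
y_raw = -3.0588 - 0.01*-9.2352 = -2.9664
Step 3: Project onto [-1, 3].
x_proj = clip(-3.7601) = -1.0
y_proj = clip(-2.9664) = -1.0
Step 4: Evaluate f.
f(-1.0, -1.0) = -7.0


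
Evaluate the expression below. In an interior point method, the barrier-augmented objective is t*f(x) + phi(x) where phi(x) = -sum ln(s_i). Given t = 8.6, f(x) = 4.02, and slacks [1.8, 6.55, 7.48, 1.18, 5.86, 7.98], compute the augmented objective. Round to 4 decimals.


Step 1: Compute log-barrier.
ln values: [0.5878, 1.8795, 2.0122, 0.1655, 1.7681, 2.0769]
phi = -(0.5878 + 1.8795 + 2.0122 + 0.1655 + 1.7681 + 2.0769) = -8.4901
Step 2: Compute augmented objective.
t*f(x) = 8.6*4.02 = 34.572
Total = 34.572 - 8.4901 = 26.0819


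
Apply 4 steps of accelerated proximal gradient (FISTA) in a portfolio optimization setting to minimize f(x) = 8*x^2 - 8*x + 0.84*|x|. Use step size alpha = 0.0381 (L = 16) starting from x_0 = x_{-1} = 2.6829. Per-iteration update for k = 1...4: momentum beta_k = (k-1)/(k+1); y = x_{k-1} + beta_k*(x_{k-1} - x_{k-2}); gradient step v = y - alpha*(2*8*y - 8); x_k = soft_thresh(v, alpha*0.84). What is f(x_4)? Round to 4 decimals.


FISTA on f(x) = 8*x^2 - 8*x + 0.84*|x|
L = 16, alpha = 0.0381
Iteration 1: beta = 0.0, y = 2.6829 + 0.0*(2.6829 - 2.6829) = 2.6829
  grad(y) = 34.9264, v = y - alpha*grad = 1.3522
  prox(v) = soft_thresh(1.3522, 0.032) = 1.3202
Iteration 2: beta = 0.3333, y = 1.3202 + 0.3333*(1.3202 - 2.6829) = 0.866
  grad(y) = 5.8555, v = y - alpha*grad = 0.6429
  prox(v) = soft_thresh(0.6429, 0.032) = 0.6109
Iteration 3: beta = 0.5, y = 0.6109 + 0.5*(0.6109 - 1.3202) = 0.2562
  grad(y) = -3.9007, v = y - alpha*grad = 0.4048
  prox(v) = soft_thresh(0.4048, 0.032) = 0.3728
Iteration 4: beta = 0.6, y = 0.3728 + 0.6*(0.3728 - 0.6109) = 0.23
  grad(y) = -4.3202, v = y - alpha*grad = 0.3946
  prox(v) = soft_thresh(0.3946, 0.032) = 0.3626
f(x_4) = 8*0.3626^2 - 8*0.3626 + 0.84*|0.3626| = -1.5444


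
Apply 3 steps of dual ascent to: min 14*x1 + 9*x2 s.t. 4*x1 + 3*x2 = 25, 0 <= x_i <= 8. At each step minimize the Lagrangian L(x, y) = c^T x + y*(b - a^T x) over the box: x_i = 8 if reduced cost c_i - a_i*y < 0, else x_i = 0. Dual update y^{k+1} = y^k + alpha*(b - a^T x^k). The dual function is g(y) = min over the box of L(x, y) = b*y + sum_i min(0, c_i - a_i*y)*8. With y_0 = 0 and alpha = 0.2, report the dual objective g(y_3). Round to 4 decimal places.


Dual ascent for LP: min 14*x1 + 9*x2, 4*x1 + 3*x2 = 25, 0 <= x_i <= 8
Step 1: y^k = 0.0, reduced costs: (14.0, 9.0)
  x^k = (0.0, 0.0), subgradient = b - a^T x = 25.0
  y^{k+1} = 0.0 + 0.2*25.0 = 5.0
Step 2: y^k = 5.0, reduced costs: (-6.0, -6.0)
  x^k = (8.0, 8.0), subgradient = b - a^T x = -31.0
  y^{k+1} = 5.0 + 0.2*-31.0 = -1.2
Step 3: y^k = -1.2, reduced costs: (18.8, 12.6)
  x^k = (0.0, 0.0), subgradient = b - a^T x = 25.0
  y^{k+1} = -1.2 + 0.2*25.0 = 3.8
Dual objective at y_3 = 3.8: reduced costs (-1.2, -2.4), box minimizer x = (8.0, 8.0)
g(y_3) = b*y + (c1 - a1*y)*x1 + (c2 - a2*y)*x2 = 25*3.8 + (-1.2)*8.0 + (-2.4)*8.0 = 95.0 - 9.6 - 19.2 = 66.2


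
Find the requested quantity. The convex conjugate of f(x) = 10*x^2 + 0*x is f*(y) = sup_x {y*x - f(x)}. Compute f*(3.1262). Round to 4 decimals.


f*(y) = sup_x {y*x - a*x^2 - b*x} = sup_x {(y-b)*x - a*x^2}
FOC: (y - b) - 2a*x = 0 => x* = (y - b)/(2a)
x* = (3.1262 - 0)/(2*10) = 0.1563
f*(3.1262) = (y-b)^2/(4a) = (3.1262 - 0)^2/(4*10)
= 9.7731/40 = 0.2443


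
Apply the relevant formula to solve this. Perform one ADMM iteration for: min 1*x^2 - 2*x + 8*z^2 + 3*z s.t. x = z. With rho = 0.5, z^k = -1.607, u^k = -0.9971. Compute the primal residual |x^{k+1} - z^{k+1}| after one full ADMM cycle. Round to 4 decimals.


ADMM iteration with rho = 0.5, z^k = -1.607, u^k = -0.9971
Step 1: x-update.
Minimize 1*x^2 - 2*x + (0.5/2)*(x + 1.607 - 0.9971)^2
FOC: (2*1 + 0.5)*x = 2 + 0.5*(-1.607 + 0.9971)
x^{k+1} = 0.678
Step 2: z-update.
Minimize 8*z^2 + 3*z + (0.5/2)*(0.678 - z - 0.9971)^2
FOC: (2*8 + 0.5)*z = -3 + 0.5*(0.678 - 0.9971)
z^{k+1} = -0.1915
Step 3: u-update.
u^{k+1} = -0.9971 + 0.678 + 0.1915 = -0.1276
Step 4: Primal residual = |0.678 + 0.1915| = 0.8695


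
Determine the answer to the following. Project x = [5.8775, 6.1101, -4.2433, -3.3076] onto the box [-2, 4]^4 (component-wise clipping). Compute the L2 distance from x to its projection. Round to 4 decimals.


Project each component onto [-2, 4].
clip(5.8775) = 4.0, clip(6.1101) = 4.0, clip(-4.2433) = -2.0, clip(-3.3076) = -2.0
Projection = [4.0, 4.0, -2.0, -2.0]
Squared diffs: [3.525, 4.4525, 5.0324, 1.7098]
Distance = sqrt(14.7197) = 3.8366


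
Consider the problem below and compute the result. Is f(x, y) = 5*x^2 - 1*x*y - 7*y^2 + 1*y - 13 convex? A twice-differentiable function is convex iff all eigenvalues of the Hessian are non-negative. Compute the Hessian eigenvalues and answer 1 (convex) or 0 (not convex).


The Hessian of f(x,y) = 5*x^2 - 1*x*y - 7*y^2 + 1*y - 13 is:
H = [[10, -1], [-1, -14]]
Trace = 10 - 14 = -4
Determinant = 10*-14 - (-1)^2 = -141
Discriminant = (-4)^2 - 4*-141 = 580.0
Eigenvalues: lambda_1 = -14.0416, lambda_2 = 10.0416
The function is not convex.

0


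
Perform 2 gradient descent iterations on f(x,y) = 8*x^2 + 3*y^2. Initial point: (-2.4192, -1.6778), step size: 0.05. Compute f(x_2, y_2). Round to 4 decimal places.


Gradient descent on f(x,y) = 8*x^2 + 3*y^2.
Starting point: (-2.4192, -1.6778), alpha = 0.05
Step 1: grad_x = 2*8*-2.4192 = -38.7072, grad_y = 2*3*-1.6778 = -10.0668
  x_1 = -2.4192 - 0.05*-38.7072 = -0.4838
  y_1 = -1.6778 - 0.05*-10.0668 = -1.1745
Step 2: grad_x = 2*8*-0.4838 = -7.7414, grad_y = 2*3*-1.1745 = -7.0468
  x_2 = -0.4838 - 0.05*-7.7414 = -0.0968
  y_2 = -1.1745 - 0.05*-7.0468 = -0.8221
f(-0.0968, -0.8221) = 8*(-0.0968)^2 + 3*(-0.8221)^2 = 2.1026


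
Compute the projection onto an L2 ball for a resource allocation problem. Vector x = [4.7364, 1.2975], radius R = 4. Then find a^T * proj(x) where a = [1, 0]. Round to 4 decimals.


Step 1: Compute ||x|| (intermediates to 6 decimals).
||x|| = sqrt(4.7364^2 + 1.2975^2) = 4.910905
Step 2: Project.
Since ||x|| > R, scale = R/||x|| = 4/4.910905 = 0.814514, proj(x) = scale * x
proj(x) = [3.857864, 1.056832]
Step 3: Dot product.
a^T * proj(x) = 1*3.857864 + 0*1.056832 = 3.8579


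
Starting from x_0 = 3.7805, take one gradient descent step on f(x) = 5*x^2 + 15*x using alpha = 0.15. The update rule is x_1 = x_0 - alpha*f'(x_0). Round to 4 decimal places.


We compute the gradient at x_0 and apply the update.
f'(x) = 10*x + 15
f'(3.7805) = 10*3.7805 + 15 = 52.805
x_1 = 3.7805 - 0.15*52.805 = -4.1403


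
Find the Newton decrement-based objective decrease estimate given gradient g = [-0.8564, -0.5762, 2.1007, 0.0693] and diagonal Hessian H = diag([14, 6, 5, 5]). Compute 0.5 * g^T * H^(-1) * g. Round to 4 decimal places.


Step 1: H is diagonal, so H^(-1) * g = [-0.0612, -0.096, 0.4201, 0.0139].
Step 2: g^T H^(-1) g = sum_i g_i^2 / H_ii
  = (-0.8564)^2/14 + (-0.5762)^2/6 + (2.1007)^2/5 + (0.0693)^2/5
  = 0.0524 + 0.0553 + 0.8826 + 0.001 = 0.9913
Step 3: Objective decrease = 0.5 * g^T H^(-1) g = 0.4956


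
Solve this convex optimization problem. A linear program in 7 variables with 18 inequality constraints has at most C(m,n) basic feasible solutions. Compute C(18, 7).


Each vertex corresponds to some choice of n active constraints out of m, so the number of vertices is at most C(m, n) = m! / (n!(m-n)!).
m = 18, n = 7
Numerator: 18 * 17 * 16 * 15 * 14 * 13 * 12
Denominator: 7! = 5040
C(18, 7) = 31824
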